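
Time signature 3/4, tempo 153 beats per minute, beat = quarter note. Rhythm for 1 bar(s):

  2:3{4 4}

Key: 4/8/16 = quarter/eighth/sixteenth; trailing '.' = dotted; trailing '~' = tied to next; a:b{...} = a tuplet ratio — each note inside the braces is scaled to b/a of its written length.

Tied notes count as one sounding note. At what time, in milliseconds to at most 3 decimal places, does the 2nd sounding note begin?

1. 0.0ms @ 0 + 588.235ms (3/2)
2. 588.235ms @ 3/2 + 588.235ms (3/2)

note 2 onset = 3/2b = 588.235ms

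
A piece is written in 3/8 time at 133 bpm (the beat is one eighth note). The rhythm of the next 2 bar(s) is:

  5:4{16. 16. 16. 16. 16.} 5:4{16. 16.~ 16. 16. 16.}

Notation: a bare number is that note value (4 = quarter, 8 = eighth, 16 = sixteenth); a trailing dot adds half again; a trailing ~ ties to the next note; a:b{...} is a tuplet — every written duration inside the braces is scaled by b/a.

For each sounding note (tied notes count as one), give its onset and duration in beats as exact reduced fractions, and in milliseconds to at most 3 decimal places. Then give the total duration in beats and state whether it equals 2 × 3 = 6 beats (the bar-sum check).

1) 0.0ms=0b +270.677ms=3/5b
2) 270.677ms=3/5b +270.677ms=3/5b
3) 541.353ms=6/5b +270.677ms=3/5b
4) 812.03ms=9/5b +270.677ms=3/5b
5) 1082.707ms=12/5b +270.677ms=3/5b
6) 1353.383ms=3b +270.677ms=3/5b
7) 1624.06ms=18/5b +541.353ms=6/5b
8) 2165.414ms=24/5b +270.677ms=3/5b
9) 2436.09ms=27/5b +270.677ms=3/5b
Σ=6b of 6 (133bpm 3/8) — PASS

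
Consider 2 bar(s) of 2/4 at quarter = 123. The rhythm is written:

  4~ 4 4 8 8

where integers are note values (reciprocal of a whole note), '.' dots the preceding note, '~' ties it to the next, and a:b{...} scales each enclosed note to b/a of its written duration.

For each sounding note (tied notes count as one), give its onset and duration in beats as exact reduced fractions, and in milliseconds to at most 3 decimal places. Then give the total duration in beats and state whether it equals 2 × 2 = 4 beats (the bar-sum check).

1) 0.0ms=0b +975.61ms=2b
2) 975.61ms=2b +487.805ms=1b
3) 1463.415ms=3b +243.902ms=1/2b
4) 1707.317ms=7/2b +243.902ms=1/2b
Σ=4b of 4 (123bpm 2/4) — PASS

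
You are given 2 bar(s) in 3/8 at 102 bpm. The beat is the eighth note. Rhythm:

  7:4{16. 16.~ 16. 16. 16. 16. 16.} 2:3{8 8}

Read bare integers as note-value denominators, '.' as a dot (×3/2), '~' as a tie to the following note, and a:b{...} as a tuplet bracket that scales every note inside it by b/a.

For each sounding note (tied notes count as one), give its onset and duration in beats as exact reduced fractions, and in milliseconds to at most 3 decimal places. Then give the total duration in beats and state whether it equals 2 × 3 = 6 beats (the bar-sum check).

1) 0.0ms=0b +252.101ms=3/7b
2) 252.101ms=3/7b +504.202ms=6/7b
3) 756.303ms=9/7b +252.101ms=3/7b
4) 1008.403ms=12/7b +252.101ms=3/7b
5) 1260.504ms=15/7b +252.101ms=3/7b
6) 1512.605ms=18/7b +252.101ms=3/7b
7) 1764.706ms=3b +882.353ms=3/2b
8) 2647.059ms=9/2b +882.353ms=3/2b
Σ=6b of 6 (102bpm 3/8) — PASS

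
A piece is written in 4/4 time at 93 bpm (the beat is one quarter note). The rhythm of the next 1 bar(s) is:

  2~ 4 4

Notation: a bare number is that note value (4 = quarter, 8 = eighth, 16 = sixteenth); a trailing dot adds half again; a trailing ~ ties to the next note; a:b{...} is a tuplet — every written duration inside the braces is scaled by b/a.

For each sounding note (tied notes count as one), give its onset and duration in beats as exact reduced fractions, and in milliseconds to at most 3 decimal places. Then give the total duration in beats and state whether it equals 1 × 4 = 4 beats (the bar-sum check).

1) 0.0ms=0b +1935.484ms=3b
2) 1935.484ms=3b +645.161ms=1b
Σ=4b of 4 (93bpm 4/4) — PASS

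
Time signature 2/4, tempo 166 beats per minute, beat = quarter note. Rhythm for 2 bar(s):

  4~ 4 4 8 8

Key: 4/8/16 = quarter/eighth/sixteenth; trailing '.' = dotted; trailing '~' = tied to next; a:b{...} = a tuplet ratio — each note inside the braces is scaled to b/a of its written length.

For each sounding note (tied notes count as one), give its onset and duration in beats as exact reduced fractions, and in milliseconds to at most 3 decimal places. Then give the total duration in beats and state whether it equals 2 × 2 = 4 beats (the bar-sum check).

1) 0.0ms=0b +722.892ms=2b
2) 722.892ms=2b +361.446ms=1b
3) 1084.337ms=3b +180.723ms=1/2b
4) 1265.06ms=7/2b +180.723ms=1/2b
Σ=4b of 4 (166bpm 2/4) — PASS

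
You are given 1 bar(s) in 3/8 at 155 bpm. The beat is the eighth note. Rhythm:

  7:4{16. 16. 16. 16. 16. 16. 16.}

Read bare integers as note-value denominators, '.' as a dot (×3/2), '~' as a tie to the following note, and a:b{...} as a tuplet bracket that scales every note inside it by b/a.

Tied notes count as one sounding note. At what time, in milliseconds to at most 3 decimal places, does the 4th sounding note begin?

1. 0.0ms @ 0 + 165.899ms (3/7)
2. 165.899ms @ 3/7 + 165.899ms (3/7)
3. 331.797ms @ 6/7 + 165.899ms (3/7)
4. 497.696ms @ 9/7 + 165.899ms (3/7)
5. 663.594ms @ 12/7 + 165.899ms (3/7)
6. 829.493ms @ 15/7 + 165.899ms (3/7)
7. 995.392ms @ 18/7 + 165.899ms (3/7)

note 4 onset = 9/7b = 497.696ms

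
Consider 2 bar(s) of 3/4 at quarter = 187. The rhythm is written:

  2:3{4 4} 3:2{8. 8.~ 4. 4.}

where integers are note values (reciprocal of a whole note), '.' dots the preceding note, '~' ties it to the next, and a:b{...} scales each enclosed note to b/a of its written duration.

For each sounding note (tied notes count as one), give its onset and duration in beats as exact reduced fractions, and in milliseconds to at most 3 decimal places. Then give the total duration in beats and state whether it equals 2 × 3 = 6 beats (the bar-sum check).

1) 0.0ms=0b +481.283ms=3/2b
2) 481.283ms=3/2b +481.283ms=3/2b
3) 962.567ms=3b +160.428ms=1/2b
4) 1122.995ms=7/2b +481.283ms=3/2b
5) 1604.278ms=5b +320.856ms=1b
Σ=6b of 6 (187bpm 3/4) — PASS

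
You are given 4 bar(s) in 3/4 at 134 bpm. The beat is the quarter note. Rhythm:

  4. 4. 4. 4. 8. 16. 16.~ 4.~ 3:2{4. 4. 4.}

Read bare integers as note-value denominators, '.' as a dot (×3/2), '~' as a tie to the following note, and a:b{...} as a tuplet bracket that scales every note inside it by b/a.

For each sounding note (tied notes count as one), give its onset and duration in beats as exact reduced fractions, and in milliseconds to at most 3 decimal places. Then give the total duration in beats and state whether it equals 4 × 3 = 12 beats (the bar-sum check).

1) 0.0ms=0b +671.642ms=3/2b
2) 671.642ms=3/2b +671.642ms=3/2b
3) 1343.284ms=3b +671.642ms=3/2b
4) 2014.925ms=9/2b +671.642ms=3/2b
5) 2686.567ms=6b +335.821ms=3/4b
6) 3022.388ms=27/4b +167.91ms=3/8b
7) 3190.299ms=57/8b +1287.313ms=23/8b
8) 4477.612ms=10b +447.761ms=1b
9) 4925.373ms=11b +447.761ms=1b
Σ=12b of 12 (134bpm 3/4) — PASS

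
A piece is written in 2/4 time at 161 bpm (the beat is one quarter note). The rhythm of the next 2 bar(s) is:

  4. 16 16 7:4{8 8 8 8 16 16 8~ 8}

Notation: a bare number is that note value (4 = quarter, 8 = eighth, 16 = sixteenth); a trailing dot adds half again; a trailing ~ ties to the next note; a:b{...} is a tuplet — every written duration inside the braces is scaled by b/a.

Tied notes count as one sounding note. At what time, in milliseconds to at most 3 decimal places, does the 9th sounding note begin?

note 9 onset = 23/7b = 1224.49ms

1. 0.0ms @ 0 + 559.006ms (3/2)
2. 559.006ms @ 3/2 + 93.168ms (1/4)
3. 652.174ms @ 7/4 + 93.168ms (1/4)
4. 745.342ms @ 2 + 106.477ms (2/7)
5. 851.819ms @ 16/7 + 106.477ms (2/7)
6. 958.296ms @ 18/7 + 106.477ms (2/7)
7. 1064.774ms @ 20/7 + 106.477ms (2/7)
8. 1171.251ms @ 22/7 + 53.239ms (1/7)
9. 1224.49ms @ 23/7 + 53.239ms (1/7)
10. 1277.728ms @ 24/7 + 212.955ms (4/7)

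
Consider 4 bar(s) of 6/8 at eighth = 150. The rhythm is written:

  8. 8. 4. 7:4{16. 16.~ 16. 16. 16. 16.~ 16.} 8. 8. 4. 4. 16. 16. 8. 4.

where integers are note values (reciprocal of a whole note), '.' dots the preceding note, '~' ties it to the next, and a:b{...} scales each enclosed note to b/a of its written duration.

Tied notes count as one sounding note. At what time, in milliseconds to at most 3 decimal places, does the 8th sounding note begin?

note 8 onset = 57/7b = 3257.143ms

1. 0.0ms @ 0 + 600.0ms (3/2)
2. 600.0ms @ 3/2 + 600.0ms (3/2)
3. 1200.0ms @ 3 + 1200.0ms (3)
4. 2400.0ms @ 6 + 171.429ms (3/7)
5. 2571.429ms @ 45/7 + 342.857ms (6/7)
6. 2914.286ms @ 51/7 + 171.429ms (3/7)
7. 3085.714ms @ 54/7 + 171.429ms (3/7)
8. 3257.143ms @ 57/7 + 342.857ms (6/7)
9. 3600.0ms @ 9 + 600.0ms (3/2)
10. 4200.0ms @ 21/2 + 600.0ms (3/2)
11. 4800.0ms @ 12 + 1200.0ms (3)
12. 6000.0ms @ 15 + 1200.0ms (3)
13. 7200.0ms @ 18 + 300.0ms (3/4)
14. 7500.0ms @ 75/4 + 300.0ms (3/4)
15. 7800.0ms @ 39/2 + 600.0ms (3/2)
16. 8400.0ms @ 21 + 1200.0ms (3)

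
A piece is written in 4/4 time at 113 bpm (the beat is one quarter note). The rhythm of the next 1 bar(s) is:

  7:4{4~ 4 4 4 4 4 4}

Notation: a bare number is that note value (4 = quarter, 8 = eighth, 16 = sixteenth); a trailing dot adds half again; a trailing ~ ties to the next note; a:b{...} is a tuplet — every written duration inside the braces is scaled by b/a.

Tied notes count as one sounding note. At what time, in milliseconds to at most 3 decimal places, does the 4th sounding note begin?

1. 0.0ms @ 0 + 606.827ms (8/7)
2. 606.827ms @ 8/7 + 303.413ms (4/7)
3. 910.24ms @ 12/7 + 303.413ms (4/7)
4. 1213.654ms @ 16/7 + 303.413ms (4/7)
5. 1517.067ms @ 20/7 + 303.413ms (4/7)
6. 1820.48ms @ 24/7 + 303.413ms (4/7)

note 4 onset = 16/7b = 1213.654ms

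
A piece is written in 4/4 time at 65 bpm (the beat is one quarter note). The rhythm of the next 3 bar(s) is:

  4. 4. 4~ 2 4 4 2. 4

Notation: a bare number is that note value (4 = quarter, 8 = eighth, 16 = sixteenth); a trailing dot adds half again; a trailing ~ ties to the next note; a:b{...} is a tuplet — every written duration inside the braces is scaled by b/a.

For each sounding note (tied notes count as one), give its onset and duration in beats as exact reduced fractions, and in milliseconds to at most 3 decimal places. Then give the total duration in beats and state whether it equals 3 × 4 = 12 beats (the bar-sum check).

1) 0.0ms=0b +1384.615ms=3/2b
2) 1384.615ms=3/2b +1384.615ms=3/2b
3) 2769.231ms=3b +2769.231ms=3b
4) 5538.462ms=6b +923.077ms=1b
5) 6461.538ms=7b +923.077ms=1b
6) 7384.615ms=8b +2769.231ms=3b
7) 10153.846ms=11b +923.077ms=1b
Σ=12b of 12 (65bpm 4/4) — PASS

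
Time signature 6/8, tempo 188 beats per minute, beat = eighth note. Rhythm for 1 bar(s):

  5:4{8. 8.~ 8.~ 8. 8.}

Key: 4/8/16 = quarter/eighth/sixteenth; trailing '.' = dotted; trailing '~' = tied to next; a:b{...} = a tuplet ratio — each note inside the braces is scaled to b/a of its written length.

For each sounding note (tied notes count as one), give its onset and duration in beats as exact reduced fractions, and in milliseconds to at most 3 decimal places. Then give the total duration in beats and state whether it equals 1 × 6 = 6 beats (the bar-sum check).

1) 0.0ms=0b +382.979ms=6/5b
2) 382.979ms=6/5b +1148.936ms=18/5b
3) 1531.915ms=24/5b +382.979ms=6/5b
Σ=6b of 6 (188bpm 6/8) — PASS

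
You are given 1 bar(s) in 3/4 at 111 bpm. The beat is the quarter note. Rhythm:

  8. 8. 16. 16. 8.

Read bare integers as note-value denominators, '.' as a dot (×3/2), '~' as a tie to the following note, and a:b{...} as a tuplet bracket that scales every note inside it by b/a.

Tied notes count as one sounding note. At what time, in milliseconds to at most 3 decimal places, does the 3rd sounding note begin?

note 3 onset = 3/2b = 810.811ms

1. 0.0ms @ 0 + 405.405ms (3/4)
2. 405.405ms @ 3/4 + 405.405ms (3/4)
3. 810.811ms @ 3/2 + 202.703ms (3/8)
4. 1013.514ms @ 15/8 + 202.703ms (3/8)
5. 1216.216ms @ 9/4 + 405.405ms (3/4)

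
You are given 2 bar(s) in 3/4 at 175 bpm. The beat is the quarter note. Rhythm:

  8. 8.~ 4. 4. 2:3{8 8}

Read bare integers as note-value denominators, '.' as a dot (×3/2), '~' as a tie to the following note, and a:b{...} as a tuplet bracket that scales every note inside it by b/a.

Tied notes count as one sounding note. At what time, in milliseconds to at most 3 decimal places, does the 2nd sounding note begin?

1. 0.0ms @ 0 + 257.143ms (3/4)
2. 257.143ms @ 3/4 + 771.429ms (9/4)
3. 1028.571ms @ 3 + 514.286ms (3/2)
4. 1542.857ms @ 9/2 + 257.143ms (3/4)
5. 1800.0ms @ 21/4 + 257.143ms (3/4)

note 2 onset = 3/4b = 257.143ms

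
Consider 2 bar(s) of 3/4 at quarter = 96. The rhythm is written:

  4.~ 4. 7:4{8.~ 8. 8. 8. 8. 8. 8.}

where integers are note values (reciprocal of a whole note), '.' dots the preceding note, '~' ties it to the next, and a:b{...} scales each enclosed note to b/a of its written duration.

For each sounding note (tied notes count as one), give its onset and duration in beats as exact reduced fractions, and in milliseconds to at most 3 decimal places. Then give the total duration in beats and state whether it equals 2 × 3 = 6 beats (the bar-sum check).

1) 0.0ms=0b +1875.0ms=3b
2) 1875.0ms=3b +535.714ms=6/7b
3) 2410.714ms=27/7b +267.857ms=3/7b
4) 2678.571ms=30/7b +267.857ms=3/7b
5) 2946.429ms=33/7b +267.857ms=3/7b
6) 3214.286ms=36/7b +267.857ms=3/7b
7) 3482.143ms=39/7b +267.857ms=3/7b
Σ=6b of 6 (96bpm 3/4) — PASS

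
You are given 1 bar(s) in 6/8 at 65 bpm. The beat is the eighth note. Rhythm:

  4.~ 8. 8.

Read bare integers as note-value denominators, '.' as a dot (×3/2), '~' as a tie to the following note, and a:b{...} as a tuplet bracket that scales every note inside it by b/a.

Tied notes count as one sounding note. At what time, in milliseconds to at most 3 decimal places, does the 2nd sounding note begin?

1. 0.0ms @ 0 + 4153.846ms (9/2)
2. 4153.846ms @ 9/2 + 1384.615ms (3/2)

note 2 onset = 9/2b = 4153.846ms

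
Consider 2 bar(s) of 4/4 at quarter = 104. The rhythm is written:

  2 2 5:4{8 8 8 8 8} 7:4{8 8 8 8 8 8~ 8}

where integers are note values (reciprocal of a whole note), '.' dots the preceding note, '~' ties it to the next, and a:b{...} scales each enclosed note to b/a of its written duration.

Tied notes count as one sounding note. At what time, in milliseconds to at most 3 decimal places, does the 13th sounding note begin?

1. 0.0ms @ 0 + 1153.846ms (2)
2. 1153.846ms @ 2 + 1153.846ms (2)
3. 2307.692ms @ 4 + 230.769ms (2/5)
4. 2538.462ms @ 22/5 + 230.769ms (2/5)
5. 2769.231ms @ 24/5 + 230.769ms (2/5)
6. 3000.0ms @ 26/5 + 230.769ms (2/5)
7. 3230.769ms @ 28/5 + 230.769ms (2/5)
8. 3461.538ms @ 6 + 164.835ms (2/7)
9. 3626.374ms @ 44/7 + 164.835ms (2/7)
10. 3791.209ms @ 46/7 + 164.835ms (2/7)
11. 3956.044ms @ 48/7 + 164.835ms (2/7)
12. 4120.879ms @ 50/7 + 164.835ms (2/7)
13. 4285.714ms @ 52/7 + 329.67ms (4/7)

note 13 onset = 52/7b = 4285.714ms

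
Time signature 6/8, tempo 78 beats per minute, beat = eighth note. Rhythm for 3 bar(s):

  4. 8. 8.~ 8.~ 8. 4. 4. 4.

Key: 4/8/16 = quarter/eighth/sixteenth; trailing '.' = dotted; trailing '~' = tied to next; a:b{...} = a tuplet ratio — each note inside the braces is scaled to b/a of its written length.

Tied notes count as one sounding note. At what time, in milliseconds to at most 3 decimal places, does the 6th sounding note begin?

note 6 onset = 15b = 11538.462ms

1. 0.0ms @ 0 + 2307.692ms (3)
2. 2307.692ms @ 3 + 1153.846ms (3/2)
3. 3461.538ms @ 9/2 + 3461.538ms (9/2)
4. 6923.077ms @ 9 + 2307.692ms (3)
5. 9230.769ms @ 12 + 2307.692ms (3)
6. 11538.462ms @ 15 + 2307.692ms (3)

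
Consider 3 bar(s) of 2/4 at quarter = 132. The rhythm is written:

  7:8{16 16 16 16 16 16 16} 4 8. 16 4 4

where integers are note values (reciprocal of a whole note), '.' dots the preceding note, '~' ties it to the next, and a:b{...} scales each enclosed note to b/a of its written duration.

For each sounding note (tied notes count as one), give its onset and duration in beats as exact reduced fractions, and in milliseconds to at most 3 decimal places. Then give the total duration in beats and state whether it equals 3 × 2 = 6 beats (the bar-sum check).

1) 0.0ms=0b +129.87ms=2/7b
2) 129.87ms=2/7b +129.87ms=2/7b
3) 259.74ms=4/7b +129.87ms=2/7b
4) 389.61ms=6/7b +129.87ms=2/7b
5) 519.481ms=8/7b +129.87ms=2/7b
6) 649.351ms=10/7b +129.87ms=2/7b
7) 779.221ms=12/7b +129.87ms=2/7b
8) 909.091ms=2b +454.545ms=1b
9) 1363.636ms=3b +340.909ms=3/4b
10) 1704.545ms=15/4b +113.636ms=1/4b
11) 1818.182ms=4b +454.545ms=1b
12) 2272.727ms=5b +454.545ms=1b
Σ=6b of 6 (132bpm 2/4) — PASS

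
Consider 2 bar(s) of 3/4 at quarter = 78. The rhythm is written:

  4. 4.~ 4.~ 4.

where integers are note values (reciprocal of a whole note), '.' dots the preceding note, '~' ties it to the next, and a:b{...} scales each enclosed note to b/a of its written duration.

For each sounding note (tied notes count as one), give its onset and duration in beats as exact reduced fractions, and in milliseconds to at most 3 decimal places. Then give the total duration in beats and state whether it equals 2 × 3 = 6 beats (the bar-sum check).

1) 0.0ms=0b +1153.846ms=3/2b
2) 1153.846ms=3/2b +3461.538ms=9/2b
Σ=6b of 6 (78bpm 3/4) — PASS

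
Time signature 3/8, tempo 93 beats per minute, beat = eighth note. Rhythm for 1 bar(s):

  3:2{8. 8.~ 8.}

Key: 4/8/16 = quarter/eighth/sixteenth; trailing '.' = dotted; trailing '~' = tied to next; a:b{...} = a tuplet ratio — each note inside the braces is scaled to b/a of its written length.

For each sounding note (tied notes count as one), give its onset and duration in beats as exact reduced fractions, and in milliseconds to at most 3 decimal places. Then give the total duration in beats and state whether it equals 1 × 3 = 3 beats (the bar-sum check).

1) 0.0ms=0b +645.161ms=1b
2) 645.161ms=1b +1290.323ms=2b
Σ=3b of 3 (93bpm 3/8) — PASS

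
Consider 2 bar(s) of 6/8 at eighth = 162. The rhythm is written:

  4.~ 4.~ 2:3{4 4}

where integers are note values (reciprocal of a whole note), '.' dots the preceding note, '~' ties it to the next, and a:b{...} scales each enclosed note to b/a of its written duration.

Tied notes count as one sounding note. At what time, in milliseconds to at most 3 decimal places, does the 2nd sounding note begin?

note 2 onset = 9b = 3333.333ms

1. 0.0ms @ 0 + 3333.333ms (9)
2. 3333.333ms @ 9 + 1111.111ms (3)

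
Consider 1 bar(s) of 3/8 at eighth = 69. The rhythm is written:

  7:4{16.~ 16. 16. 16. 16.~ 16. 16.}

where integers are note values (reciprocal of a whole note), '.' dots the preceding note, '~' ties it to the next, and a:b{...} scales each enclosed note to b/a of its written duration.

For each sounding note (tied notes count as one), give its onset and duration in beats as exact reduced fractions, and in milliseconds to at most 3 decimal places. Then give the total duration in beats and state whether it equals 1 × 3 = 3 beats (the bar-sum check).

1) 0.0ms=0b +745.342ms=6/7b
2) 745.342ms=6/7b +372.671ms=3/7b
3) 1118.012ms=9/7b +372.671ms=3/7b
4) 1490.683ms=12/7b +745.342ms=6/7b
5) 2236.025ms=18/7b +372.671ms=3/7b
Σ=3b of 3 (69bpm 3/8) — PASS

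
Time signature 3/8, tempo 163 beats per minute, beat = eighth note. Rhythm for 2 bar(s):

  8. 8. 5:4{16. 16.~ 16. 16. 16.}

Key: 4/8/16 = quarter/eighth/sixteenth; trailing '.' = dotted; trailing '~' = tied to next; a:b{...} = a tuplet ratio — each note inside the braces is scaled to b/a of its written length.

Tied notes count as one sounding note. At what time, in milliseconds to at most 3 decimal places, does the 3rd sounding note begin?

1. 0.0ms @ 0 + 552.147ms (3/2)
2. 552.147ms @ 3/2 + 552.147ms (3/2)
3. 1104.294ms @ 3 + 220.859ms (3/5)
4. 1325.153ms @ 18/5 + 441.718ms (6/5)
5. 1766.871ms @ 24/5 + 220.859ms (3/5)
6. 1987.73ms @ 27/5 + 220.859ms (3/5)

note 3 onset = 3b = 1104.294ms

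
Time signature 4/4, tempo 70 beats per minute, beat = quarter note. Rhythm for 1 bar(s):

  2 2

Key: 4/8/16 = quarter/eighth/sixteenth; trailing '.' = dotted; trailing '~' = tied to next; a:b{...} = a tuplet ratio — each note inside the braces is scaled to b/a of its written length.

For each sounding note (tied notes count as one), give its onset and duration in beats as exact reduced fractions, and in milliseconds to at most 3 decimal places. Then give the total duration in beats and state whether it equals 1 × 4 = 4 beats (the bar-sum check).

1) 0.0ms=0b +1714.286ms=2b
2) 1714.286ms=2b +1714.286ms=2b
Σ=4b of 4 (70bpm 4/4) — PASS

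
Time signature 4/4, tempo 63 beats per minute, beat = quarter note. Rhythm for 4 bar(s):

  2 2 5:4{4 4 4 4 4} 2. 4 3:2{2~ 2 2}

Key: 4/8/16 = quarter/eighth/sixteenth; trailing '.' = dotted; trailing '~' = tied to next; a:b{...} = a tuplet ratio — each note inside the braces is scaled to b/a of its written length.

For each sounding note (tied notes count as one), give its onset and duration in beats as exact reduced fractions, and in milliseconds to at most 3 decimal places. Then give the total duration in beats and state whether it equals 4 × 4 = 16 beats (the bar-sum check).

1) 0.0ms=0b +1904.762ms=2b
2) 1904.762ms=2b +1904.762ms=2b
3) 3809.524ms=4b +761.905ms=4/5b
4) 4571.429ms=24/5b +761.905ms=4/5b
5) 5333.333ms=28/5b +761.905ms=4/5b
6) 6095.238ms=32/5b +761.905ms=4/5b
7) 6857.143ms=36/5b +761.905ms=4/5b
8) 7619.048ms=8b +2857.143ms=3b
9) 10476.19ms=11b +952.381ms=1b
10) 11428.571ms=12b +2539.683ms=8/3b
11) 13968.254ms=44/3b +1269.841ms=4/3b
Σ=16b of 16 (63bpm 4/4) — PASS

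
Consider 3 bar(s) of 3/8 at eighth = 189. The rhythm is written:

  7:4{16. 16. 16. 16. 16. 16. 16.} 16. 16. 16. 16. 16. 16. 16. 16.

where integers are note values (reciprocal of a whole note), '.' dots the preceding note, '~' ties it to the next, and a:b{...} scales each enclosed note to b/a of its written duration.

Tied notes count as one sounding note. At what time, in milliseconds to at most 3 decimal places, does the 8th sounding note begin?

1. 0.0ms @ 0 + 136.054ms (3/7)
2. 136.054ms @ 3/7 + 136.054ms (3/7)
3. 272.109ms @ 6/7 + 136.054ms (3/7)
4. 408.163ms @ 9/7 + 136.054ms (3/7)
5. 544.218ms @ 12/7 + 136.054ms (3/7)
6. 680.272ms @ 15/7 + 136.054ms (3/7)
7. 816.327ms @ 18/7 + 136.054ms (3/7)
8. 952.381ms @ 3 + 238.095ms (3/4)
9. 1190.476ms @ 15/4 + 238.095ms (3/4)
10. 1428.571ms @ 9/2 + 238.095ms (3/4)
11. 1666.667ms @ 21/4 + 238.095ms (3/4)
12. 1904.762ms @ 6 + 238.095ms (3/4)
13. 2142.857ms @ 27/4 + 238.095ms (3/4)
14. 2380.952ms @ 15/2 + 238.095ms (3/4)
15. 2619.048ms @ 33/4 + 238.095ms (3/4)

note 8 onset = 3b = 952.381ms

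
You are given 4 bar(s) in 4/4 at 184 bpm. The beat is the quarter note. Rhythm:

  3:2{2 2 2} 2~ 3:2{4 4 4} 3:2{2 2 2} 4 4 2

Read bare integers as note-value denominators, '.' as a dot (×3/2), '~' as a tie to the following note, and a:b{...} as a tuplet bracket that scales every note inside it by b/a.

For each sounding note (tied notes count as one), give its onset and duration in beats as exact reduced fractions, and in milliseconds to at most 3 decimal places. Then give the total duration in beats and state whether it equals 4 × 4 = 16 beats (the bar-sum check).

1) 0.0ms=0b +434.783ms=4/3b
2) 434.783ms=4/3b +434.783ms=4/3b
3) 869.565ms=8/3b +434.783ms=4/3b
4) 1304.348ms=4b +869.565ms=8/3b
5) 2173.913ms=20/3b +217.391ms=2/3b
6) 2391.304ms=22/3b +217.391ms=2/3b
7) 2608.696ms=8b +434.783ms=4/3b
8) 3043.478ms=28/3b +434.783ms=4/3b
9) 3478.261ms=32/3b +434.783ms=4/3b
10) 3913.043ms=12b +326.087ms=1b
11) 4239.13ms=13b +326.087ms=1b
12) 4565.217ms=14b +652.174ms=2b
Σ=16b of 16 (184bpm 4/4) — PASS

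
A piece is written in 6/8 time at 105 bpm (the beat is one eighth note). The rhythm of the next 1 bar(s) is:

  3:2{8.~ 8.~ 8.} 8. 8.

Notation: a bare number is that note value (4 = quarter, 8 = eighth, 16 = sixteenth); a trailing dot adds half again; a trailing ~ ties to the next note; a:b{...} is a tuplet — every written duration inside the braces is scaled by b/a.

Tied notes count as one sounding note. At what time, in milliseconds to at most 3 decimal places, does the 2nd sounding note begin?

1. 0.0ms @ 0 + 1714.286ms (3)
2. 1714.286ms @ 3 + 857.143ms (3/2)
3. 2571.429ms @ 9/2 + 857.143ms (3/2)

note 2 onset = 3b = 1714.286ms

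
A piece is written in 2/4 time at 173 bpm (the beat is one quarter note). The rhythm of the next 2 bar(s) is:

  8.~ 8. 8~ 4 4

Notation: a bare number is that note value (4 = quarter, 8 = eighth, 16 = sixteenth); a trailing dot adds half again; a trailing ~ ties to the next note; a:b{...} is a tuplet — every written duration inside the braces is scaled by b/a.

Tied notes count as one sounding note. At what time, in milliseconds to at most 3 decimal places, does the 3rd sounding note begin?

note 3 onset = 3b = 1040.462ms

1. 0.0ms @ 0 + 520.231ms (3/2)
2. 520.231ms @ 3/2 + 520.231ms (3/2)
3. 1040.462ms @ 3 + 346.821ms (1)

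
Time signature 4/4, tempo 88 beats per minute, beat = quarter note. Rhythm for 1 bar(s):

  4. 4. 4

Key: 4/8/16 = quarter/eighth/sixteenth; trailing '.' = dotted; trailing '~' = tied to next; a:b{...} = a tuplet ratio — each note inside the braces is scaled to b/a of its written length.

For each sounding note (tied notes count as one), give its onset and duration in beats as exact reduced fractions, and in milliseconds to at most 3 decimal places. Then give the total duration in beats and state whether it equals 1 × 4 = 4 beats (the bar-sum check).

1) 0.0ms=0b +1022.727ms=3/2b
2) 1022.727ms=3/2b +1022.727ms=3/2b
3) 2045.455ms=3b +681.818ms=1b
Σ=4b of 4 (88bpm 4/4) — PASS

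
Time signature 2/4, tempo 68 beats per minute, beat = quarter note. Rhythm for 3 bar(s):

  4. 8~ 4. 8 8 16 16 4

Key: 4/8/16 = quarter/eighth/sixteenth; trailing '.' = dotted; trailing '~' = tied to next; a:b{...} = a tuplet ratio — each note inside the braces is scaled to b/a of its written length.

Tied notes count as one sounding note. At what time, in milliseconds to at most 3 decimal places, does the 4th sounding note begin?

note 4 onset = 4b = 3529.412ms

1. 0.0ms @ 0 + 1323.529ms (3/2)
2. 1323.529ms @ 3/2 + 1764.706ms (2)
3. 3088.235ms @ 7/2 + 441.176ms (1/2)
4. 3529.412ms @ 4 + 441.176ms (1/2)
5. 3970.588ms @ 9/2 + 220.588ms (1/4)
6. 4191.176ms @ 19/4 + 220.588ms (1/4)
7. 4411.765ms @ 5 + 882.353ms (1)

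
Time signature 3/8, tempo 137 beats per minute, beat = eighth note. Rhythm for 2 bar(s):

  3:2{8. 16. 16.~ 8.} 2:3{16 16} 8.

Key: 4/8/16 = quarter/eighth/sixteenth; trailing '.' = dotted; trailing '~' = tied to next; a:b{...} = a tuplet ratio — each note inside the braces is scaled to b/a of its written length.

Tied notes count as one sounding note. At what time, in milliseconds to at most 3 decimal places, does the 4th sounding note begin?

1. 0.0ms @ 0 + 437.956ms (1)
2. 437.956ms @ 1 + 218.978ms (1/2)
3. 656.934ms @ 3/2 + 656.934ms (3/2)
4. 1313.869ms @ 3 + 328.467ms (3/4)
5. 1642.336ms @ 15/4 + 328.467ms (3/4)
6. 1970.803ms @ 9/2 + 656.934ms (3/2)

note 4 onset = 3b = 1313.869ms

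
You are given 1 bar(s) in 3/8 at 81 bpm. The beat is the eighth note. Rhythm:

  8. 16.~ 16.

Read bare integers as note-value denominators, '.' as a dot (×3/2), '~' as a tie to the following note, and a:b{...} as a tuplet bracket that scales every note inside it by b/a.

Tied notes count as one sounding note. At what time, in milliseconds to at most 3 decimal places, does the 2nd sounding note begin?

note 2 onset = 3/2b = 1111.111ms

1. 0.0ms @ 0 + 1111.111ms (3/2)
2. 1111.111ms @ 3/2 + 1111.111ms (3/2)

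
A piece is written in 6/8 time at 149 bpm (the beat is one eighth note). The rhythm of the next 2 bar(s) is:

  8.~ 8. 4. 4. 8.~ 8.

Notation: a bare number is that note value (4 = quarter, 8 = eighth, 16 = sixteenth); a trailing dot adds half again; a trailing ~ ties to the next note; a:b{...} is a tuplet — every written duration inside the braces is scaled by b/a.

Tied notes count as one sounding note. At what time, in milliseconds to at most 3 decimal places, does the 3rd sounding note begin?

note 3 onset = 6b = 2416.107ms

1. 0.0ms @ 0 + 1208.054ms (3)
2. 1208.054ms @ 3 + 1208.054ms (3)
3. 2416.107ms @ 6 + 1208.054ms (3)
4. 3624.161ms @ 9 + 1208.054ms (3)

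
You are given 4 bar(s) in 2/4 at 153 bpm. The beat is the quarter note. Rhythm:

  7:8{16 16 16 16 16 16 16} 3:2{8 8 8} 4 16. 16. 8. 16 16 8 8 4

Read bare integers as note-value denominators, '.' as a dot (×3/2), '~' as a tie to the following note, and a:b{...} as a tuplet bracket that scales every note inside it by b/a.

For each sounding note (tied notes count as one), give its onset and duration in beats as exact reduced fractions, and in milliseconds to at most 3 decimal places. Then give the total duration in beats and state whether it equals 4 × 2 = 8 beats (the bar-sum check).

1) 0.0ms=0b +112.045ms=2/7b
2) 112.045ms=2/7b +112.045ms=2/7b
3) 224.09ms=4/7b +112.045ms=2/7b
4) 336.134ms=6/7b +112.045ms=2/7b
5) 448.179ms=8/7b +112.045ms=2/7b
6) 560.224ms=10/7b +112.045ms=2/7b
7) 672.269ms=12/7b +112.045ms=2/7b
8) 784.314ms=2b +130.719ms=1/3b
9) 915.033ms=7/3b +130.719ms=1/3b
10) 1045.752ms=8/3b +130.719ms=1/3b
11) 1176.471ms=3b +392.157ms=1b
12) 1568.627ms=4b +147.059ms=3/8b
13) 1715.686ms=35/8b +147.059ms=3/8b
14) 1862.745ms=19/4b +294.118ms=3/4b
15) 2156.863ms=11/2b +98.039ms=1/4b
16) 2254.902ms=23/4b +98.039ms=1/4b
17) 2352.941ms=6b +196.078ms=1/2b
18) 2549.02ms=13/2b +196.078ms=1/2b
19) 2745.098ms=7b +392.157ms=1b
Σ=8b of 8 (153bpm 2/4) — PASS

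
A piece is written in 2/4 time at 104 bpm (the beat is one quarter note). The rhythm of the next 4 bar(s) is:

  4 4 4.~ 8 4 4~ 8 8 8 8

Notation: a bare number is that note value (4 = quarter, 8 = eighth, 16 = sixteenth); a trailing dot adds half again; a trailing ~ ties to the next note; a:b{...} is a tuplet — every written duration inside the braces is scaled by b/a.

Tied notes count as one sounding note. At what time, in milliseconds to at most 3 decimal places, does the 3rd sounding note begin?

1. 0.0ms @ 0 + 576.923ms (1)
2. 576.923ms @ 1 + 576.923ms (1)
3. 1153.846ms @ 2 + 1153.846ms (2)
4. 2307.692ms @ 4 + 576.923ms (1)
5. 2884.615ms @ 5 + 865.385ms (3/2)
6. 3750.0ms @ 13/2 + 288.462ms (1/2)
7. 4038.462ms @ 7 + 288.462ms (1/2)
8. 4326.923ms @ 15/2 + 288.462ms (1/2)

note 3 onset = 2b = 1153.846ms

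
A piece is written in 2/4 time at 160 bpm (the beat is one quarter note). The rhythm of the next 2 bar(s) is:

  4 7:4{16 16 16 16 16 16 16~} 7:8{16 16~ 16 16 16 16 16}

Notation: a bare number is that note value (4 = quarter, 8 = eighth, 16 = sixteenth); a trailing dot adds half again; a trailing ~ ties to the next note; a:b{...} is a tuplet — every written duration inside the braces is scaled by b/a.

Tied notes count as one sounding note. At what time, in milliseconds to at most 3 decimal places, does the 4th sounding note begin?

note 4 onset = 9/7b = 482.143ms

1. 0.0ms @ 0 + 375.0ms (1)
2. 375.0ms @ 1 + 53.571ms (1/7)
3. 428.571ms @ 8/7 + 53.571ms (1/7)
4. 482.143ms @ 9/7 + 53.571ms (1/7)
5. 535.714ms @ 10/7 + 53.571ms (1/7)
6. 589.286ms @ 11/7 + 53.571ms (1/7)
7. 642.857ms @ 12/7 + 53.571ms (1/7)
8. 696.429ms @ 13/7 + 160.714ms (3/7)
9. 857.143ms @ 16/7 + 214.286ms (4/7)
10. 1071.429ms @ 20/7 + 107.143ms (2/7)
11. 1178.571ms @ 22/7 + 107.143ms (2/7)
12. 1285.714ms @ 24/7 + 107.143ms (2/7)
13. 1392.857ms @ 26/7 + 107.143ms (2/7)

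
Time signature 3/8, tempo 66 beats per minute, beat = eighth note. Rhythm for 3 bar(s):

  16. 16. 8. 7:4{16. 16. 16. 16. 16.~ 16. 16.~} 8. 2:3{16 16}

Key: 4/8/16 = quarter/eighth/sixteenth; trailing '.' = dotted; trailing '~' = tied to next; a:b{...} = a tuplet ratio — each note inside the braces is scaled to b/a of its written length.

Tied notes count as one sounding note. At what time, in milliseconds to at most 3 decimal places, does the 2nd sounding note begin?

note 2 onset = 3/4b = 681.818ms

1. 0.0ms @ 0 + 681.818ms (3/4)
2. 681.818ms @ 3/4 + 681.818ms (3/4)
3. 1363.636ms @ 3/2 + 1363.636ms (3/2)
4. 2727.273ms @ 3 + 389.61ms (3/7)
5. 3116.883ms @ 24/7 + 389.61ms (3/7)
6. 3506.494ms @ 27/7 + 389.61ms (3/7)
7. 3896.104ms @ 30/7 + 389.61ms (3/7)
8. 4285.714ms @ 33/7 + 779.221ms (6/7)
9. 5064.935ms @ 39/7 + 1753.247ms (27/14)
10. 6818.182ms @ 15/2 + 681.818ms (3/4)
11. 7500.0ms @ 33/4 + 681.818ms (3/4)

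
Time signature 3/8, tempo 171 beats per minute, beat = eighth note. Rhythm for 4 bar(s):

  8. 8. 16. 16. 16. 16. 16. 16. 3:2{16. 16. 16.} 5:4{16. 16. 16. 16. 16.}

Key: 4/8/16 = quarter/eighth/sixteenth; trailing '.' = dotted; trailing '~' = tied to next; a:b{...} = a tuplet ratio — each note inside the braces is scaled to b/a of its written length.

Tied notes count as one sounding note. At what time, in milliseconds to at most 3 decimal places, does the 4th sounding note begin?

1. 0.0ms @ 0 + 526.316ms (3/2)
2. 526.316ms @ 3/2 + 526.316ms (3/2)
3. 1052.632ms @ 3 + 263.158ms (3/4)
4. 1315.789ms @ 15/4 + 263.158ms (3/4)
5. 1578.947ms @ 9/2 + 263.158ms (3/4)
6. 1842.105ms @ 21/4 + 263.158ms (3/4)
7. 2105.263ms @ 6 + 263.158ms (3/4)
8. 2368.421ms @ 27/4 + 263.158ms (3/4)
9. 2631.579ms @ 15/2 + 175.439ms (1/2)
10. 2807.018ms @ 8 + 175.439ms (1/2)
11. 2982.456ms @ 17/2 + 175.439ms (1/2)
12. 3157.895ms @ 9 + 210.526ms (3/5)
13. 3368.421ms @ 48/5 + 210.526ms (3/5)
14. 3578.947ms @ 51/5 + 210.526ms (3/5)
15. 3789.474ms @ 54/5 + 210.526ms (3/5)
16. 4000.0ms @ 57/5 + 210.526ms (3/5)

note 4 onset = 15/4b = 1315.789ms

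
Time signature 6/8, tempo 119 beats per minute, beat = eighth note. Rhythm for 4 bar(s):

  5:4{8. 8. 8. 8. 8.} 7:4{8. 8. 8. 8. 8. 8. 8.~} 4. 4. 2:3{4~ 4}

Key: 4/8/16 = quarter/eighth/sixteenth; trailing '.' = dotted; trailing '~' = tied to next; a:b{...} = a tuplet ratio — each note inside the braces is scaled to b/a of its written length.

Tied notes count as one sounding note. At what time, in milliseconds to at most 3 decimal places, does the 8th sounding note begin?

note 8 onset = 54/7b = 3889.556ms

1. 0.0ms @ 0 + 605.042ms (6/5)
2. 605.042ms @ 6/5 + 605.042ms (6/5)
3. 1210.084ms @ 12/5 + 605.042ms (6/5)
4. 1815.126ms @ 18/5 + 605.042ms (6/5)
5. 2420.168ms @ 24/5 + 605.042ms (6/5)
6. 3025.21ms @ 6 + 432.173ms (6/7)
7. 3457.383ms @ 48/7 + 432.173ms (6/7)
8. 3889.556ms @ 54/7 + 432.173ms (6/7)
9. 4321.729ms @ 60/7 + 432.173ms (6/7)
10. 4753.902ms @ 66/7 + 432.173ms (6/7)
11. 5186.074ms @ 72/7 + 432.173ms (6/7)
12. 5618.247ms @ 78/7 + 1944.778ms (27/7)
13. 7563.025ms @ 15 + 1512.605ms (3)
14. 9075.63ms @ 18 + 3025.21ms (6)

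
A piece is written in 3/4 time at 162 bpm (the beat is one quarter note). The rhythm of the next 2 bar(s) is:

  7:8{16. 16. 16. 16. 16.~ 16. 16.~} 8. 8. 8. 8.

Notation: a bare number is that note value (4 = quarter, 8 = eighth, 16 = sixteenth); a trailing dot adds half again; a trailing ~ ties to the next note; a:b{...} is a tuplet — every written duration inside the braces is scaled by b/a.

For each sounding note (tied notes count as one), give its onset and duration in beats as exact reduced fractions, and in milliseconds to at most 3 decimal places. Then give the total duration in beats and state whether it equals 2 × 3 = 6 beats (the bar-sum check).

1) 0.0ms=0b +158.73ms=3/7b
2) 158.73ms=3/7b +158.73ms=3/7b
3) 317.46ms=6/7b +158.73ms=3/7b
4) 476.19ms=9/7b +158.73ms=3/7b
5) 634.921ms=12/7b +317.46ms=6/7b
6) 952.381ms=18/7b +436.508ms=33/28b
7) 1388.889ms=15/4b +277.778ms=3/4b
8) 1666.667ms=9/2b +277.778ms=3/4b
9) 1944.444ms=21/4b +277.778ms=3/4b
Σ=6b of 6 (162bpm 3/4) — PASS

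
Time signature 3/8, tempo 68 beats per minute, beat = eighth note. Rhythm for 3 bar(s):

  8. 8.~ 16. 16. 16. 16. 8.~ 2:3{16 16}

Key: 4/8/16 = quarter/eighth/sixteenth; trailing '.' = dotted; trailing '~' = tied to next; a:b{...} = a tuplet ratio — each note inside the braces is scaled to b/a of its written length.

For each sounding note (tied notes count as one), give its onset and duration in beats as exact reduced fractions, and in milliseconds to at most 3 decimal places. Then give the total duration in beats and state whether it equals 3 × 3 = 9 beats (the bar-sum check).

1) 0.0ms=0b +1323.529ms=3/2b
2) 1323.529ms=3/2b +1985.294ms=9/4b
3) 3308.824ms=15/4b +661.765ms=3/4b
4) 3970.588ms=9/2b +661.765ms=3/4b
5) 4632.353ms=21/4b +661.765ms=3/4b
6) 5294.118ms=6b +1985.294ms=9/4b
7) 7279.412ms=33/4b +661.765ms=3/4b
Σ=9b of 9 (68bpm 3/8) — PASS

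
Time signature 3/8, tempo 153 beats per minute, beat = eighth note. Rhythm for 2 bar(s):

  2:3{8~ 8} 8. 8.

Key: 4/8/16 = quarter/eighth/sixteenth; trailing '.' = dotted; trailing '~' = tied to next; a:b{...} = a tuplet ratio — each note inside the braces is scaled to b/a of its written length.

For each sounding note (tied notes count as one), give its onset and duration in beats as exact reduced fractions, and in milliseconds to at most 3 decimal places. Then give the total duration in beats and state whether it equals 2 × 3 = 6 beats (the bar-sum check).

1) 0.0ms=0b +1176.471ms=3b
2) 1176.471ms=3b +588.235ms=3/2b
3) 1764.706ms=9/2b +588.235ms=3/2b
Σ=6b of 6 (153bpm 3/8) — PASS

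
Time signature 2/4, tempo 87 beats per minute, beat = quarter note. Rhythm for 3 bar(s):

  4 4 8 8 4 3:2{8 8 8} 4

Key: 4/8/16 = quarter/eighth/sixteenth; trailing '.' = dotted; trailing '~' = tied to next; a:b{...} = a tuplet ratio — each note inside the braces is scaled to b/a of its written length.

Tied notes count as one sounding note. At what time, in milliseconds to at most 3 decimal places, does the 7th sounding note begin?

1. 0.0ms @ 0 + 689.655ms (1)
2. 689.655ms @ 1 + 689.655ms (1)
3. 1379.31ms @ 2 + 344.828ms (1/2)
4. 1724.138ms @ 5/2 + 344.828ms (1/2)
5. 2068.966ms @ 3 + 689.655ms (1)
6. 2758.621ms @ 4 + 229.885ms (1/3)
7. 2988.506ms @ 13/3 + 229.885ms (1/3)
8. 3218.391ms @ 14/3 + 229.885ms (1/3)
9. 3448.276ms @ 5 + 689.655ms (1)

note 7 onset = 13/3b = 2988.506ms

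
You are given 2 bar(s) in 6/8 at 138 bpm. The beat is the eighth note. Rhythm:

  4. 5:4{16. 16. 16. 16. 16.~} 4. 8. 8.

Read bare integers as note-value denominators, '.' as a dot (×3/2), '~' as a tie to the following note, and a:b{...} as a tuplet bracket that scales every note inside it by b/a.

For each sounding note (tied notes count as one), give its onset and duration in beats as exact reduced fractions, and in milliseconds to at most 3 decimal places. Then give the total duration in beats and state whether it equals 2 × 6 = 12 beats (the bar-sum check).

1) 0.0ms=0b +1304.348ms=3b
2) 1304.348ms=3b +260.87ms=3/5b
3) 1565.217ms=18/5b +260.87ms=3/5b
4) 1826.087ms=21/5b +260.87ms=3/5b
5) 2086.957ms=24/5b +260.87ms=3/5b
6) 2347.826ms=27/5b +1565.217ms=18/5b
7) 3913.043ms=9b +652.174ms=3/2b
8) 4565.217ms=21/2b +652.174ms=3/2b
Σ=12b of 12 (138bpm 6/8) — PASS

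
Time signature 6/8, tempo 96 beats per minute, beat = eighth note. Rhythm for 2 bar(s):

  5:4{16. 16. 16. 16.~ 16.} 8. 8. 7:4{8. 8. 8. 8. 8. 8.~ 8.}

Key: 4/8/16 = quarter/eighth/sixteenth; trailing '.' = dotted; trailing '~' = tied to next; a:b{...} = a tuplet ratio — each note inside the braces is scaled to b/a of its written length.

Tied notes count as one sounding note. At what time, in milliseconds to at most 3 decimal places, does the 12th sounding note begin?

1. 0.0ms @ 0 + 375.0ms (3/5)
2. 375.0ms @ 3/5 + 375.0ms (3/5)
3. 750.0ms @ 6/5 + 375.0ms (3/5)
4. 1125.0ms @ 9/5 + 750.0ms (6/5)
5. 1875.0ms @ 3 + 937.5ms (3/2)
6. 2812.5ms @ 9/2 + 937.5ms (3/2)
7. 3750.0ms @ 6 + 535.714ms (6/7)
8. 4285.714ms @ 48/7 + 535.714ms (6/7)
9. 4821.429ms @ 54/7 + 535.714ms (6/7)
10. 5357.143ms @ 60/7 + 535.714ms (6/7)
11. 5892.857ms @ 66/7 + 535.714ms (6/7)
12. 6428.571ms @ 72/7 + 1071.429ms (12/7)

note 12 onset = 72/7b = 6428.571ms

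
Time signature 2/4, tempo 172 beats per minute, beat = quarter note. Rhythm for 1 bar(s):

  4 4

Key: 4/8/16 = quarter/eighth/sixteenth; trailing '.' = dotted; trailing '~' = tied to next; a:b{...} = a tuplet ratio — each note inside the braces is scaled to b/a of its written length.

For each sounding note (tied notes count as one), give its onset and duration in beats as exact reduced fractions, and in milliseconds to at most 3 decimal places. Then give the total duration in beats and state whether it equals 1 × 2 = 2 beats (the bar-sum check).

1) 0.0ms=0b +348.837ms=1b
2) 348.837ms=1b +348.837ms=1b
Σ=2b of 2 (172bpm 2/4) — PASS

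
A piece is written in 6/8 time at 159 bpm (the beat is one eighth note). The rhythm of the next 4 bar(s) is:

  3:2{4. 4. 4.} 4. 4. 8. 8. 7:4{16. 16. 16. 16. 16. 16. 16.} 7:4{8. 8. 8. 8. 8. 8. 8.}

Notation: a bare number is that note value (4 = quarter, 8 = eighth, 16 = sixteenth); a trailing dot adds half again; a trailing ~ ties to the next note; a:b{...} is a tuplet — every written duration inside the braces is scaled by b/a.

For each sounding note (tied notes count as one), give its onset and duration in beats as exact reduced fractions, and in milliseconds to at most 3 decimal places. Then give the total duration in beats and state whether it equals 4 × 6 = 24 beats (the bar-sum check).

1) 0.0ms=0b +754.717ms=2b
2) 754.717ms=2b +754.717ms=2b
3) 1509.434ms=4b +754.717ms=2b
4) 2264.151ms=6b +1132.075ms=3b
5) 3396.226ms=9b +1132.075ms=3b
6) 4528.302ms=12b +566.038ms=3/2b
7) 5094.34ms=27/2b +566.038ms=3/2b
8) 5660.377ms=15b +161.725ms=3/7b
9) 5822.102ms=108/7b +161.725ms=3/7b
10) 5983.827ms=111/7b +161.725ms=3/7b
11) 6145.553ms=114/7b +161.725ms=3/7b
12) 6307.278ms=117/7b +161.725ms=3/7b
13) 6469.003ms=120/7b +161.725ms=3/7b
14) 6630.728ms=123/7b +161.725ms=3/7b
15) 6792.453ms=18b +323.45ms=6/7b
16) 7115.903ms=132/7b +323.45ms=6/7b
17) 7439.353ms=138/7b +323.45ms=6/7b
18) 7762.803ms=144/7b +323.45ms=6/7b
19) 8086.253ms=150/7b +323.45ms=6/7b
20) 8409.704ms=156/7b +323.45ms=6/7b
21) 8733.154ms=162/7b +323.45ms=6/7b
Σ=24b of 24 (159bpm 6/8) — PASS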